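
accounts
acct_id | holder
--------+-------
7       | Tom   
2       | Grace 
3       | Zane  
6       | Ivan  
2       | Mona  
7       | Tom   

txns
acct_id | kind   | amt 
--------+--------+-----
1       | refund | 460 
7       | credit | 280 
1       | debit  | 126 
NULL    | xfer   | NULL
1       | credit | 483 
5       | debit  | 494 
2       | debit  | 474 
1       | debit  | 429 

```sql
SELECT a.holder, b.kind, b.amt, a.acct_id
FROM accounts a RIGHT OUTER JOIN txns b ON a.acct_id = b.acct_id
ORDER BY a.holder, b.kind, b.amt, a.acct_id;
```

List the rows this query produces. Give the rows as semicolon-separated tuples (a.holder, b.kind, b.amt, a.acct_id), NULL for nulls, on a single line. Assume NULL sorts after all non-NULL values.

RIGHT JOIN keeps every row from `txns`; unmatched rows get NULL for `accounts`'s columns.
Matching on a.acct_id = b.acct_id. A NULL in a compared column never satisfies the condition.
- a row (acct_id=7): matches 1 b row(s) → 1 output row(s).
- a row (acct_id=2): matches 1 b row(s) → 1 output row(s).
- a row (acct_id=3): no match.
- a row (acct_id=6): no match.
- a row (acct_id=2): matches 1 b row(s) → 1 output row(s).
- a row (acct_id=7): matches 1 b row(s) → 1 output row(s).
- plus 6 unmatched b row(s), each kept with NULL a columns.
After projecting and ordering:
a.holder | b.kind | b.amt | a.acct_id
Grace | debit | 474 | 2
Mona | debit | 474 | 2
Tom | credit | 280 | 7
Tom | credit | 280 | 7
NULL | credit | 483 | NULL
NULL | debit | 126 | NULL
NULL | debit | 429 | NULL
NULL | debit | 494 | NULL
NULL | refund | 460 | NULL
NULL | xfer | NULL | NULL

(Grace, debit, 474, 2); (Mona, debit, 474, 2); (Tom, credit, 280, 7); (Tom, credit, 280, 7); (NULL, credit, 483, NULL); (NULL, debit, 126, NULL); (NULL, debit, 429, NULL); (NULL, debit, 494, NULL); (NULL, refund, 460, NULL); (NULL, xfer, NULL, NULL)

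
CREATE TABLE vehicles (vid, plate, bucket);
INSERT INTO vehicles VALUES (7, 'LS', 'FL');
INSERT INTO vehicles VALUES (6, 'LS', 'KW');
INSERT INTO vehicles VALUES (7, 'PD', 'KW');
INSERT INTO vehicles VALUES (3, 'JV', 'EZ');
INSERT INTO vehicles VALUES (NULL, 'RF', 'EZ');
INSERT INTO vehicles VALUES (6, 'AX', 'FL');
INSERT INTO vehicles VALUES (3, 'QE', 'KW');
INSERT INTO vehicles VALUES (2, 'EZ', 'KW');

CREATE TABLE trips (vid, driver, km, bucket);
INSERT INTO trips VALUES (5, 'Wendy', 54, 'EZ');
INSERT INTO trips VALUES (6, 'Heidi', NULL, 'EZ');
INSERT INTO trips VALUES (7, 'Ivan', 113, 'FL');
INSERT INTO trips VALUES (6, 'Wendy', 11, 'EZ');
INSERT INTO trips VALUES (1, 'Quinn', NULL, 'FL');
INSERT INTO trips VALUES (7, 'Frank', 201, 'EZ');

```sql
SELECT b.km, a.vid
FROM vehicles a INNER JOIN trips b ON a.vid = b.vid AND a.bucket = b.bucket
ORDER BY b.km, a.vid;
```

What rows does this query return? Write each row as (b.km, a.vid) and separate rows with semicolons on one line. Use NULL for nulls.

(113, 7)

INNER JOIN keeps only pairs where the ON condition holds.
Matching on a.vid = b.vid AND a.bucket = b.bucket. A NULL in a compared column never satisfies the condition.
- vid=7, bucket=FL: 1 matching b row(s), so 1 row(s) emitted.
- vid=6, bucket=KW: no matching b row, dropped.
- vid=7, bucket=KW: no matching b row, dropped.
- vid=3, bucket=EZ: no matching b row, dropped.
- vid=NULL, bucket=EZ: no matching b row, dropped.
- vid=6, bucket=FL: no matching b row, dropped.
- vid=3, bucket=KW: no matching b row, dropped.
- vid=2, bucket=KW: no matching b row, dropped.
After projecting and ordering:
b.km | a.vid
113 | 7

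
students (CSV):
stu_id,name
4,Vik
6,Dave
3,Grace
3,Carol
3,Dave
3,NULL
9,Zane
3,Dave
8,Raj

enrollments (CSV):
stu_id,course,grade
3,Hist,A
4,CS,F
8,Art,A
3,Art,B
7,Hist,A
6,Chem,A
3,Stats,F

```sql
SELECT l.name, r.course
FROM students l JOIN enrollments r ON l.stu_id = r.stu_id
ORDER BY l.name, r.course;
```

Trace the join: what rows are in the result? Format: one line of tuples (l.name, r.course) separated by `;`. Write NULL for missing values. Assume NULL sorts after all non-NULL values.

(Carol, Art); (Carol, Hist); (Carol, Stats); (Dave, Art); (Dave, Art); (Dave, Chem); (Dave, Hist); (Dave, Hist); (Dave, Stats); (Dave, Stats); (Grace, Art); (Grace, Hist); (Grace, Stats); (Raj, Art); (Vik, CS); (NULL, Art); (NULL, Hist); (NULL, Stats)

INNER JOIN keeps only pairs where the ON condition holds.
Matching on l.stu_id = r.stu_id.
- l row (stu_id=4): matches 1 r row(s) → 1 output row(s).
- l row (stu_id=6): matches 1 r row(s) → 1 output row(s).
- l row (stu_id=3): matches 3 r row(s) → 3 output row(s).
- l row (stu_id=3): matches 3 r row(s) → 3 output row(s).
- l row (stu_id=3): matches 3 r row(s) → 3 output row(s).
- l row (stu_id=3): matches 3 r row(s) → 3 output row(s).
- l row (stu_id=9): no match → dropped.
- l row (stu_id=3): matches 3 r row(s) → 3 output row(s).
- l row (stu_id=8): matches 1 r row(s) → 1 output row(s).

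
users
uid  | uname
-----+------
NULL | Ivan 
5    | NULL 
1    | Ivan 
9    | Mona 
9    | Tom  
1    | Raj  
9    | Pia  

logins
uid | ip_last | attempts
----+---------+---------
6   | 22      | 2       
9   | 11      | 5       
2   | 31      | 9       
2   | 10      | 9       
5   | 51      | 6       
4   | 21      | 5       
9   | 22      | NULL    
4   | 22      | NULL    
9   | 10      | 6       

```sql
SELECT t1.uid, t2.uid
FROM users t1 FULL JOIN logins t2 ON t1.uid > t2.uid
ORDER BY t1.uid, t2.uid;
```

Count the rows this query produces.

28

FULL OUTER JOIN keeps every row from both sides; unmatched rows get NULL for the other side's columns.
Matching on t1.uid > t2.uid. A NULL in a compared column never satisfies the condition.
- uid=NULL: no t2 row matches, row kept with t2 columns NULL.
- uid=5: 4 matching t2 row(s), so 4 row(s) emitted.
- uid=1: no t2 row matches, row kept with t2 columns NULL.
- uid=9: 6 matching t2 row(s), so 6 row(s) emitted.
- uid=9: 6 matching t2 row(s), so 6 row(s) emitted.
- uid=1: no t2 row matches, row kept with t2 columns NULL.
- uid=9: 6 matching t2 row(s), so 6 row(s) emitted.
- 3 row(s) from t2 found no t1 partner → padded with NULL.
Total: 22 matched + 6 padded = 28 rows.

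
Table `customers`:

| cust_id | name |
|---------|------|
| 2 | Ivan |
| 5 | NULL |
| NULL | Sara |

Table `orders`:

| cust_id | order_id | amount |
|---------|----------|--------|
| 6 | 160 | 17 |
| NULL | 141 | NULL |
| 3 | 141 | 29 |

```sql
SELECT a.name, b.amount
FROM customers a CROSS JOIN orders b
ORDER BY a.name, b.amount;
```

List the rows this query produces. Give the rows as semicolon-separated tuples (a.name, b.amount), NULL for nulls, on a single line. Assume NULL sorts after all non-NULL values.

(Ivan, 17); (Ivan, 29); (Ivan, NULL); (Sara, 17); (Sara, 29); (Sara, NULL); (NULL, 17); (NULL, 29); (NULL, NULL)

CROSS JOIN pairs every row of `customers` with every row of `orders`: 3 × 3 = 9 rows.
After projecting and ordering:
a.name | b.amount
Ivan | 17
Ivan | 29
Ivan | NULL
Sara | 17
Sara | 29
Sara | NULL
NULL | 17
NULL | 29
NULL | NULL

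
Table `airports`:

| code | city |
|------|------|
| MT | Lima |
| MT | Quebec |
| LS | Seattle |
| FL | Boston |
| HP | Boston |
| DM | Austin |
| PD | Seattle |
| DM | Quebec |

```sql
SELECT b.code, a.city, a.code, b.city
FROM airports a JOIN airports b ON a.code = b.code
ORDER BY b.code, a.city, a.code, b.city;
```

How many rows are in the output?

INNER JOIN keeps only pairs where the ON condition holds.
Matching on a.code = b.code.
- code=MT: 2 matching b row(s), so 2 row(s) emitted.
- code=MT: 2 matching b row(s), so 2 row(s) emitted.
- code=LS: 1 matching b row(s), so 1 row(s) emitted.
- code=FL: 1 matching b row(s), so 1 row(s) emitted.
- code=HP: 1 matching b row(s), so 1 row(s) emitted.
- code=DM: 2 matching b row(s), so 2 row(s) emitted.
- code=PD: 1 matching b row(s), so 1 row(s) emitted.
- code=DM: 2 matching b row(s), so 2 row(s) emitted.
Total: 12 rows.

12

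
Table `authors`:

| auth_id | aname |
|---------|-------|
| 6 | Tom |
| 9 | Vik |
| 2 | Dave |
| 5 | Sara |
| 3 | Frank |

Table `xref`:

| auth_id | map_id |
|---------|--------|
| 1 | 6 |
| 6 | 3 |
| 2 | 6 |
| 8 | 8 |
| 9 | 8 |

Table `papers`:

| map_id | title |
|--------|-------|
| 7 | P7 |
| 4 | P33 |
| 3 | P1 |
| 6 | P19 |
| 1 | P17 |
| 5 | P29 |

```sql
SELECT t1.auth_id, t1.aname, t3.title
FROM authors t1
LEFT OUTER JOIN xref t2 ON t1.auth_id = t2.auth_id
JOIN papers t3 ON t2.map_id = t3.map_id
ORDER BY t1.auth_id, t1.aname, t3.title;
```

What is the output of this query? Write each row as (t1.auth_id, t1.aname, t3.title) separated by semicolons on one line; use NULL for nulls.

(2, Dave, P19); (6, Tom, P1)

Step 1 — t1 LEFT JOIN t2 on auth_id → 5 row(s).
Then INNER JOIN `papers t3` on map_id: keep only rows whose t2.map_id appears in t3.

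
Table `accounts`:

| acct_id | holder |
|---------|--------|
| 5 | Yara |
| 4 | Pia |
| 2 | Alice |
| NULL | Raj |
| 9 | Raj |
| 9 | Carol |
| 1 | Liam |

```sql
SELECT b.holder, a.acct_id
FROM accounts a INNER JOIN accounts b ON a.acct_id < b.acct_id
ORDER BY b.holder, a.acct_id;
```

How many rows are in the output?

14

INNER JOIN keeps only pairs where the ON condition holds.
Matching on a.acct_id < b.acct_id. A NULL in a compared column never satisfies the condition.
- a row (acct_id=5): matches 2 b row(s) → 2 output row(s).
- a row (acct_id=4): matches 3 b row(s) → 3 output row(s).
- a row (acct_id=2): matches 4 b row(s) → 4 output row(s).
- a row (acct_id=NULL): no match → dropped.
- a row (acct_id=9): no match → dropped.
- a row (acct_id=9): no match → dropped.
- a row (acct_id=1): matches 5 b row(s) → 5 output row(s).
Total: 14 rows.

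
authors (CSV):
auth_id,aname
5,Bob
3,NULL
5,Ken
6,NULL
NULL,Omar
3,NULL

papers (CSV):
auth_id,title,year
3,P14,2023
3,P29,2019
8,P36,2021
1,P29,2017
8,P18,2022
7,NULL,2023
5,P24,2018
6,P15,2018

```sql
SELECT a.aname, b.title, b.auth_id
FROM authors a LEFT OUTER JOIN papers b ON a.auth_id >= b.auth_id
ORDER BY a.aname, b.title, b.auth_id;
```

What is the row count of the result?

LEFT JOIN keeps every row from `authors`; unmatched rows get NULL for `papers`'s columns.
Matching on a.auth_id >= b.auth_id. A NULL in a compared column never satisfies the condition.
Matched pairs: 19; unmatched a rows kept: 1.
Total: 19 matched + 1 padded = 20 rows.

20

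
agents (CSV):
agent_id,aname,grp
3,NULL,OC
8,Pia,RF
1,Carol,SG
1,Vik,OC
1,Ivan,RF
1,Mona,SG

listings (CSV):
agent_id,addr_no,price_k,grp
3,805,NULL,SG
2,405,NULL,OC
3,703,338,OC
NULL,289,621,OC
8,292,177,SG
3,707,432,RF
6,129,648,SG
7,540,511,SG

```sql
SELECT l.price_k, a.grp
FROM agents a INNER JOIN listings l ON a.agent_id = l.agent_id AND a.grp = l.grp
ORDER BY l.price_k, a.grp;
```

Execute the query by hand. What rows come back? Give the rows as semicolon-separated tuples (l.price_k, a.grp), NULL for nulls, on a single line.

INNER JOIN keeps only pairs where the ON condition holds.
Matching on a.agent_id = l.agent_id AND a.grp = l.grp. A NULL in a compared column never satisfies the condition.
- a[0] agent_id=3, grp=OC → 1 match(es) in l → 1 row(s).
- a[1] agent_id=8, grp=RF → no match; dropped.
- a[2] agent_id=1, grp=SG → no match; dropped.
- a[3] agent_id=1, grp=OC → no match; dropped.
- a[4] agent_id=1, grp=RF → no match; dropped.
- a[5] agent_id=1, grp=SG → no match; dropped.
After projecting and ordering:
l.price_k | a.grp
338 | OC

(338, OC)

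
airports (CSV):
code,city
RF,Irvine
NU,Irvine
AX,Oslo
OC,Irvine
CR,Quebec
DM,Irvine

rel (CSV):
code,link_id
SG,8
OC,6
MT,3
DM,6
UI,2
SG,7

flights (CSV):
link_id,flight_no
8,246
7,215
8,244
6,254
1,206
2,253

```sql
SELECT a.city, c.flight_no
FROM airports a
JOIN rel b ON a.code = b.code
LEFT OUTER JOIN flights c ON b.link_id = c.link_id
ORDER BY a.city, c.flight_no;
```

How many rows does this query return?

Step 1 — a INNER JOIN b on code → 2 row(s).
Then LEFT JOIN `flights c` on link_id: each of those 2 rows is kept; rows whose b.link_id has no match in c get NULL for c's columns.
Result: 2 row(s).

2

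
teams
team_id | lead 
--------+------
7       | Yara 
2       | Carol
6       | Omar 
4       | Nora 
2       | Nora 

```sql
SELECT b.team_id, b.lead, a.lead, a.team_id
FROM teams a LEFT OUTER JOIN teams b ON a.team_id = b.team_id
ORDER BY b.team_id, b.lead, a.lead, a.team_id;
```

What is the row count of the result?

7

LEFT JOIN keeps every row from `teams a`; unmatched rows get NULL for `teams b`'s columns.
Matching on a.team_id = b.team_id.
- team_id=7: 1 matching b row(s), so 1 row(s) emitted.
- team_id=2: 2 matching b row(s), so 2 row(s) emitted.
- team_id=6: 1 matching b row(s), so 1 row(s) emitted.
- team_id=4: 1 matching b row(s), so 1 row(s) emitted.
- team_id=2: 2 matching b row(s), so 2 row(s) emitted.
Total: 7 rows.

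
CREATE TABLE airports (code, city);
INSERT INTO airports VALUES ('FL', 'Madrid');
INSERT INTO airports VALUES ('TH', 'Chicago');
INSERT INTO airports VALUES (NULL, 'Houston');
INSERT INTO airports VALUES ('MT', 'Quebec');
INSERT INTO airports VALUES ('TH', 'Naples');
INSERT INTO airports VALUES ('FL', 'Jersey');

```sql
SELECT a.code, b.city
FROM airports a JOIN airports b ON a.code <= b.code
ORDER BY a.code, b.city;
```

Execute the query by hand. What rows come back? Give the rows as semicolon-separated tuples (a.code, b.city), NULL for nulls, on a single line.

(FL, Chicago); (FL, Chicago); (FL, Jersey); (FL, Jersey); (FL, Madrid); (FL, Madrid); (FL, Naples); (FL, Naples); (FL, Quebec); (FL, Quebec); (MT, Chicago); (MT, Naples); (MT, Quebec); (TH, Chicago); (TH, Chicago); (TH, Naples); (TH, Naples)

INNER JOIN keeps only pairs where the ON condition holds.
Matching on a.code <= b.code. A NULL in a compared column never satisfies the condition.
- a (code=FL) pairs with 5 row(s) of b.
- a (code=TH) pairs with 2 row(s) of b.
- a (code=NULL) has no partner → excluded.
- a (code=MT) pairs with 3 row(s) of b.
- a (code=TH) pairs with 2 row(s) of b.
- a (code=FL) pairs with 5 row(s) of b.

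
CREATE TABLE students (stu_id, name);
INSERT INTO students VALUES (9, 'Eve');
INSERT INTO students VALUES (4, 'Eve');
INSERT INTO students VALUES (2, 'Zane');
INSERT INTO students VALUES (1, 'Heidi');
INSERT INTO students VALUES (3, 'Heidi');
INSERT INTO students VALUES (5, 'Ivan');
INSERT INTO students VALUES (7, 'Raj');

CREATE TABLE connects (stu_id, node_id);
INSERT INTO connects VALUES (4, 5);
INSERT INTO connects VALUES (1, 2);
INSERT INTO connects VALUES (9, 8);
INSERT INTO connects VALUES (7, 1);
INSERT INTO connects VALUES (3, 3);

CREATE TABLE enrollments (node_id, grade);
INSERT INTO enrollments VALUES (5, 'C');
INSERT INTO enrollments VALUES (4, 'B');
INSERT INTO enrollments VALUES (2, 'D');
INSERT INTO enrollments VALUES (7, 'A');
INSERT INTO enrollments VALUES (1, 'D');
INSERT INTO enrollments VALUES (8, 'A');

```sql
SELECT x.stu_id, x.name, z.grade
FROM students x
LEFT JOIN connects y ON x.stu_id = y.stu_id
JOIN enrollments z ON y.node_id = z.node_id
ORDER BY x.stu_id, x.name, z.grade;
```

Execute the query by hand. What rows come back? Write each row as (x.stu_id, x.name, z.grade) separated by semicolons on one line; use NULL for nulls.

Joins associate left-to-right: students LEFT JOIN connects on stu_id gives 7 intermediate row(s).
Then INNER JOIN `enrollments z` on node_id: keep only rows whose y.node_id appears in z.

(1, Heidi, D); (4, Eve, C); (7, Raj, D); (9, Eve, A)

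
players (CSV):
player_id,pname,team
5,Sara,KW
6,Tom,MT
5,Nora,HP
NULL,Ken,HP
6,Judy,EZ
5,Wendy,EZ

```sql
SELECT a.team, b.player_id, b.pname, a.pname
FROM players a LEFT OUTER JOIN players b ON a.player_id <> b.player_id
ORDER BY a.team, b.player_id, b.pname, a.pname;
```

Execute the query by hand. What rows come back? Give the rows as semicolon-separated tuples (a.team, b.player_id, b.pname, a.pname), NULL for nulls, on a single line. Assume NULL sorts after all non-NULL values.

LEFT JOIN keeps every row from `players a`; unmatched rows get NULL for `players b`'s columns.
Matching on a.player_id <> b.player_id. A NULL in a compared column never satisfies the condition.
Matched pairs: 12; unmatched a rows kept: 1.

(EZ, 5, Nora, Judy); (EZ, 5, Sara, Judy); (EZ, 5, Wendy, Judy); (EZ, 6, Judy, Wendy); (EZ, 6, Tom, Wendy); (HP, 6, Judy, Nora); (HP, 6, Tom, Nora); (HP, NULL, NULL, Ken); (KW, 6, Judy, Sara); (KW, 6, Tom, Sara); (MT, 5, Nora, Tom); (MT, 5, Sara, Tom); (MT, 5, Wendy, Tom)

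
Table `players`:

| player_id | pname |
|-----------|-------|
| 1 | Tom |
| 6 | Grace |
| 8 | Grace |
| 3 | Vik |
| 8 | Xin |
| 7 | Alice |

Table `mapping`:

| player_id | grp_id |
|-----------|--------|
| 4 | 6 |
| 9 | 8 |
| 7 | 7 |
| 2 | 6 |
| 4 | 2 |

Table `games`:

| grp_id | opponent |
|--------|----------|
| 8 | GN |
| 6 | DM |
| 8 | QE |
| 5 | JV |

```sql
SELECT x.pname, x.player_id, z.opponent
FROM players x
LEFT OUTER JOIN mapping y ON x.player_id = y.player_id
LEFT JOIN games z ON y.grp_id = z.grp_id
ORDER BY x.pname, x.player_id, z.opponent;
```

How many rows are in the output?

Step 1 — x LEFT JOIN y on player_id → 6 row(s).
Then LEFT JOIN `games z` on grp_id: each of those 6 rows is kept; rows whose y.grp_id has no match in z get NULL for z's columns.
Result: 6 row(s).

6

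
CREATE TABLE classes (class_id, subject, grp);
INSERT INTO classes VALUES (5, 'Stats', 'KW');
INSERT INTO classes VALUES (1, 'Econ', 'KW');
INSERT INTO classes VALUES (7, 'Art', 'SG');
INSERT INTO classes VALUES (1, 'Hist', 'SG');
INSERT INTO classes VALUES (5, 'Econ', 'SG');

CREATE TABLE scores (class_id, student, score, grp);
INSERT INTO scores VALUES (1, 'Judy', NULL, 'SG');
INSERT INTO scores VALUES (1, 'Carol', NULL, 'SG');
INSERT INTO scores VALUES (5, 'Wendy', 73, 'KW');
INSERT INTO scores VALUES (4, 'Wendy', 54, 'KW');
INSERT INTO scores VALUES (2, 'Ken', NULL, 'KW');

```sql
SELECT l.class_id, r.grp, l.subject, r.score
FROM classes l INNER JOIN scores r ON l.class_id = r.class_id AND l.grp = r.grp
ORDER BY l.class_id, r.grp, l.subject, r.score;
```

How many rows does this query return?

3

INNER JOIN keeps only pairs where the ON condition holds.
Matching on l.class_id = r.class_id AND l.grp = r.grp.
- l (class_id=5, grp=KW) pairs with 1 row(s) of r.
- l (class_id=1, grp=KW) has no partner → excluded.
- l (class_id=7, grp=SG) has no partner → excluded.
- l (class_id=1, grp=SG) pairs with 2 row(s) of r.
- l (class_id=5, grp=SG) has no partner → excluded.
Total: 3 rows.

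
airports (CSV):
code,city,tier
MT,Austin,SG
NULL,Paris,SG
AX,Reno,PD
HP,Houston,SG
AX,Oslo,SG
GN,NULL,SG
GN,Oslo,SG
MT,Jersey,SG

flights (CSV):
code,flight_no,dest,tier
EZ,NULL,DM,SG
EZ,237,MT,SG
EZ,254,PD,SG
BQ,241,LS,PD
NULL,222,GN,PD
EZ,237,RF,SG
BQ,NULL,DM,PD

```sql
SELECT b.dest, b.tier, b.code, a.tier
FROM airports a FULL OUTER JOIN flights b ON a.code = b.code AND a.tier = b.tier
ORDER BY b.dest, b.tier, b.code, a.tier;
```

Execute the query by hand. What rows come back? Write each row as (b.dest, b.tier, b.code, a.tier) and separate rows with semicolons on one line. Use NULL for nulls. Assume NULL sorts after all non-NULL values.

(DM, PD, BQ, NULL); (DM, SG, EZ, NULL); (GN, PD, NULL, NULL); (LS, PD, BQ, NULL); (MT, SG, EZ, NULL); (PD, SG, EZ, NULL); (RF, SG, EZ, NULL); (NULL, NULL, NULL, PD); (NULL, NULL, NULL, SG); (NULL, NULL, NULL, SG); (NULL, NULL, NULL, SG); (NULL, NULL, NULL, SG); (NULL, NULL, NULL, SG); (NULL, NULL, NULL, SG); (NULL, NULL, NULL, SG)

FULL OUTER JOIN keeps every row from both sides; unmatched rows get NULL for the other side's columns.
Matching on a.code = b.code AND a.tier = b.tier. A NULL in a compared column never satisfies the condition.
- a (code=MT, tier=SG) has no partner → padded with NULL.
- a (code=NULL, tier=SG) has no partner → padded with NULL.
- a (code=AX, tier=PD) has no partner → padded with NULL.
- a (code=HP, tier=SG) has no partner → padded with NULL.
- a (code=AX, tier=SG) has no partner → padded with NULL.
- a (code=GN, tier=SG) has no partner → padded with NULL.
- a (code=GN, tier=SG) has no partner → padded with NULL.
- a (code=MT, tier=SG) has no partner → padded with NULL.
- 7 row(s) from b found no a partner → padded with NULL.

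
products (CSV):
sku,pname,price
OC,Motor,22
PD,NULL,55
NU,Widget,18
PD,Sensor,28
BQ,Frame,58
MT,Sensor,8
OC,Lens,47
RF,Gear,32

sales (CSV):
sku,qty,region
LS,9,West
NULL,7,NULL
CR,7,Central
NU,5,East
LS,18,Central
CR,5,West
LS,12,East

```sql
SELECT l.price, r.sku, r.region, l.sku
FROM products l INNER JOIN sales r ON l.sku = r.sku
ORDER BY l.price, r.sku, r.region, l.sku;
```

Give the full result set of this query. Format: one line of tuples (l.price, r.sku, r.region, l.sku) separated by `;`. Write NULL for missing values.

(18, NU, East, NU)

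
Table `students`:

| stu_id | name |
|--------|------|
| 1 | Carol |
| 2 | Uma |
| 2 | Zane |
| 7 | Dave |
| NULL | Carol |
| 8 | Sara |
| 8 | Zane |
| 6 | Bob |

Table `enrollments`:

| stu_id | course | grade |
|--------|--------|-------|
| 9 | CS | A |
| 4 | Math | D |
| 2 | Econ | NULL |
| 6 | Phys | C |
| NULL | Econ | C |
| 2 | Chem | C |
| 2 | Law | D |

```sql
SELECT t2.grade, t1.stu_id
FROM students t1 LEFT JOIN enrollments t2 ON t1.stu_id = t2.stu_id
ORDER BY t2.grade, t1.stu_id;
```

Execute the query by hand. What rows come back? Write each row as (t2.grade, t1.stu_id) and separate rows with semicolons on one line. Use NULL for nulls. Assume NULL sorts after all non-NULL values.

(C, 2); (C, 2); (C, 6); (D, 2); (D, 2); (NULL, 1); (NULL, 2); (NULL, 2); (NULL, 7); (NULL, 8); (NULL, 8); (NULL, NULL)

LEFT JOIN keeps every row from `students`; unmatched rows get NULL for `enrollments`'s columns.
Matching on t1.stu_id = t2.stu_id. A NULL in a compared column never satisfies the condition.
Matched pairs: 7; unmatched t1 rows kept: 5.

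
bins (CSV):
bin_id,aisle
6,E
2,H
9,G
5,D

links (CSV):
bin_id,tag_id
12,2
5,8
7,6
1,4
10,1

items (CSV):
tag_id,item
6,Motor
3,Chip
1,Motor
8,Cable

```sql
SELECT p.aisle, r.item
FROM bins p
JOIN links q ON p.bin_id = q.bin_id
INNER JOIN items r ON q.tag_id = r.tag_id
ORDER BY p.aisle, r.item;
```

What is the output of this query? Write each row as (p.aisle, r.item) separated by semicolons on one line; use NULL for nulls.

(D, Cable)

Joins associate left-to-right: bins INNER JOIN links on bin_id gives 1 intermediate row(s).
Then INNER JOIN `items r` on tag_id: keep only rows whose q.tag_id appears in r.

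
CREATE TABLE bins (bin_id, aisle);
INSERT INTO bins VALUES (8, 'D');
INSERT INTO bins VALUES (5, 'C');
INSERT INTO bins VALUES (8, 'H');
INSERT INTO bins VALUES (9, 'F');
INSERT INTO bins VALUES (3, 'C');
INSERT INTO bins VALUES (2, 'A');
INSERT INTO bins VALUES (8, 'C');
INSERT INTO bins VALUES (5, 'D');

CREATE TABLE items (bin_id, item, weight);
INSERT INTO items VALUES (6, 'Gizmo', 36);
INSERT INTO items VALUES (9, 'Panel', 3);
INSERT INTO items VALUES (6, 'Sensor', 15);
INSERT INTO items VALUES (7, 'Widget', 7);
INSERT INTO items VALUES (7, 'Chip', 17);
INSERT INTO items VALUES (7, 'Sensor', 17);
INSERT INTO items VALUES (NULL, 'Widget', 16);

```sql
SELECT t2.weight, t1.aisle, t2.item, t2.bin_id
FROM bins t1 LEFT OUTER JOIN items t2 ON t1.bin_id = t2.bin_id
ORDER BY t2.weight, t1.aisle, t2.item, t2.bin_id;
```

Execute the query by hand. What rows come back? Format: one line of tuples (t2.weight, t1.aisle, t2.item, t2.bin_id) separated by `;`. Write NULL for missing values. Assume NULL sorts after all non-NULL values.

LEFT JOIN keeps every row from `bins`; unmatched rows get NULL for `items`'s columns.
Matching on t1.bin_id = t2.bin_id. A NULL in a compared column never satisfies the condition.
- t1 (bin_id=8) has no partner → padded with NULL.
- t1 (bin_id=5) has no partner → padded with NULL.
- t1 (bin_id=8) has no partner → padded with NULL.
- t1 (bin_id=9) pairs with 1 row(s) of t2.
- t1 (bin_id=3) has no partner → padded with NULL.
- t1 (bin_id=2) has no partner → padded with NULL.
- t1 (bin_id=8) has no partner → padded with NULL.
- t1 (bin_id=5) has no partner → padded with NULL.
After projecting and ordering:
t2.weight | t1.aisle | t2.item | t2.bin_id
3 | F | Panel | 9
NULL | A | NULL | NULL
NULL | C | NULL | NULL
NULL | C | NULL | NULL
NULL | C | NULL | NULL
NULL | D | NULL | NULL
NULL | D | NULL | NULL
NULL | H | NULL | NULL

(3, F, Panel, 9); (NULL, A, NULL, NULL); (NULL, C, NULL, NULL); (NULL, C, NULL, NULL); (NULL, C, NULL, NULL); (NULL, D, NULL, NULL); (NULL, D, NULL, NULL); (NULL, H, NULL, NULL)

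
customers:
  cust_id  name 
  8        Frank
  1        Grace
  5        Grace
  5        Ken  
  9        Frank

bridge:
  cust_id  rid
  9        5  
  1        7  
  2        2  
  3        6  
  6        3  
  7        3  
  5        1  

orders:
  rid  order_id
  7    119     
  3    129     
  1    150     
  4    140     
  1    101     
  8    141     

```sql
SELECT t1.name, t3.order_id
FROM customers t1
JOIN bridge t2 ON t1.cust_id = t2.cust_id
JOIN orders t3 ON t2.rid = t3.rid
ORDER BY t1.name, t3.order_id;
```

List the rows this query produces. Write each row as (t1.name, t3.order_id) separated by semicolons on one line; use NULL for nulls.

Joins associate left-to-right: customers INNER JOIN bridge on cust_id gives 4 intermediate row(s).
Then INNER JOIN `orders t3` on rid: keep only rows whose t2.rid appears in t3.

(Grace, 101); (Grace, 119); (Grace, 150); (Ken, 101); (Ken, 150)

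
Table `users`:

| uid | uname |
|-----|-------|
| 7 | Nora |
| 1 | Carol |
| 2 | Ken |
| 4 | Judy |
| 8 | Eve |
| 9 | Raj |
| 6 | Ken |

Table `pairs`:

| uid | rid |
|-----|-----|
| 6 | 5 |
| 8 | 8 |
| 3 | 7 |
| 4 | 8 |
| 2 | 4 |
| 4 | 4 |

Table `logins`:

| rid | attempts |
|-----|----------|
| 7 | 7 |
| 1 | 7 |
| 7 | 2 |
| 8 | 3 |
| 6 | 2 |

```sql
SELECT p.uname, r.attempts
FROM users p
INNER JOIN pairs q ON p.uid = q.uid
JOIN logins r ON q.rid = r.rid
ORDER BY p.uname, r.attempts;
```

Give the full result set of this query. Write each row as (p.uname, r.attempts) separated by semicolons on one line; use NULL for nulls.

(Eve, 3); (Judy, 3)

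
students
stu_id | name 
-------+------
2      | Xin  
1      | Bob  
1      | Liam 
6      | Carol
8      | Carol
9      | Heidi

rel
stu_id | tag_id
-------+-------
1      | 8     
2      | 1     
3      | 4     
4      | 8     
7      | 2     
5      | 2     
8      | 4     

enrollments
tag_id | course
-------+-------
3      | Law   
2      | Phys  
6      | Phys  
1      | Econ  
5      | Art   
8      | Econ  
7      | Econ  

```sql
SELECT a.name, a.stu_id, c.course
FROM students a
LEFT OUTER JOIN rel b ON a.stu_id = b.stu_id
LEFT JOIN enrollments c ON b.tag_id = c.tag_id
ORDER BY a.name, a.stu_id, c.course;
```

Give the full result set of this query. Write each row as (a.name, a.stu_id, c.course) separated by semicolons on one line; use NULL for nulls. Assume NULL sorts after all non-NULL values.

(Bob, 1, Econ); (Carol, 6, NULL); (Carol, 8, NULL); (Heidi, 9, NULL); (Liam, 1, Econ); (Xin, 2, Econ)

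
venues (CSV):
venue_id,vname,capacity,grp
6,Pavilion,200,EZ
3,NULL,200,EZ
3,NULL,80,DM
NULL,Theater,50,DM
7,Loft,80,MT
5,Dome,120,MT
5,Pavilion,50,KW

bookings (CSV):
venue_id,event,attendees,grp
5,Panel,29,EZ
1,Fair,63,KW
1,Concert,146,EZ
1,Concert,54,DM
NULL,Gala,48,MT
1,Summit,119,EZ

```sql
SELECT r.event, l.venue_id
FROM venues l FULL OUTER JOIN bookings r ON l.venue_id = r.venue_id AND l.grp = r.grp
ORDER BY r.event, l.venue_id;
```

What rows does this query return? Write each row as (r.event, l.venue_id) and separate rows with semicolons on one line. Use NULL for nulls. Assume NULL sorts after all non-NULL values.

(Concert, NULL); (Concert, NULL); (Fair, NULL); (Gala, NULL); (Panel, NULL); (Summit, NULL); (NULL, 3); (NULL, 3); (NULL, 5); (NULL, 5); (NULL, 6); (NULL, 7); (NULL, NULL)

FULL OUTER JOIN keeps every row from both sides; unmatched rows get NULL for the other side's columns.
Matching on l.venue_id = r.venue_id AND l.grp = r.grp. A NULL in a compared column never satisfies the condition.
Matched pairs: 0; unmatched l rows kept: 7; unmatched r rows kept: 6.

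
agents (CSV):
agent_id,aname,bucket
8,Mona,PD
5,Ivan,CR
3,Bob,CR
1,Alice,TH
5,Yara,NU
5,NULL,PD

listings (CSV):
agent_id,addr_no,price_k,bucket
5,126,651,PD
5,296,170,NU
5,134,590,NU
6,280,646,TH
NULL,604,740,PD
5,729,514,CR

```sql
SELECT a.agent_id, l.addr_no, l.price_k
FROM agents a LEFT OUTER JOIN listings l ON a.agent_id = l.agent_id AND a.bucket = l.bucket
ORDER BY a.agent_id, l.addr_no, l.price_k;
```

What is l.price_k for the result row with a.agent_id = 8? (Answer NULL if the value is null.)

NULL

LEFT JOIN keeps every row from `agents`; unmatched rows get NULL for `listings`'s columns.
Matching on a.agent_id = l.agent_id AND a.bucket = l.bucket. A NULL in a compared column never satisfies the condition.
- a (agent_id=8, bucket=PD) has no partner → padded with NULL.
- a (agent_id=5, bucket=CR) pairs with 1 row(s) of l.
- a (agent_id=3, bucket=CR) has no partner → padded with NULL.
- a (agent_id=1, bucket=TH) has no partner → padded with NULL.
- a (agent_id=5, bucket=NU) pairs with 2 row(s) of l.
- a (agent_id=5, bucket=PD) pairs with 1 row(s) of l.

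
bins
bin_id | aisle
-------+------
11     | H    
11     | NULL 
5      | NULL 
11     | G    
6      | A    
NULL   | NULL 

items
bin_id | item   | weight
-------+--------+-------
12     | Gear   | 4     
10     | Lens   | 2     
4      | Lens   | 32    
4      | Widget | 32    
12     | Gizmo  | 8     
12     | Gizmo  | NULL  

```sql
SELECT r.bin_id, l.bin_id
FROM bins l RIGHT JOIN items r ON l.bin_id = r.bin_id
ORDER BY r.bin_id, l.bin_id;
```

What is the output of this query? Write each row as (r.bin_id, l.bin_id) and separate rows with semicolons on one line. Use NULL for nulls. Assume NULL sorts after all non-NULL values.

RIGHT JOIN keeps every row from `items`; unmatched rows get NULL for `bins`'s columns.
Matching on l.bin_id = r.bin_id. A NULL in a compared column never satisfies the condition.
- l (bin_id=11) has no partner in r.
- l (bin_id=11) has no partner in r.
- l (bin_id=5) has no partner in r.
- l (bin_id=11) has no partner in r.
- l (bin_id=6) has no partner in r.
- l (bin_id=NULL) has no partner in r.
- plus 6 unmatched r row(s), each kept with NULL l columns.
After projecting and ordering:
r.bin_id | l.bin_id
4 | NULL
4 | NULL
10 | NULL
12 | NULL
12 | NULL
12 | NULL

(4, NULL); (4, NULL); (10, NULL); (12, NULL); (12, NULL); (12, NULL)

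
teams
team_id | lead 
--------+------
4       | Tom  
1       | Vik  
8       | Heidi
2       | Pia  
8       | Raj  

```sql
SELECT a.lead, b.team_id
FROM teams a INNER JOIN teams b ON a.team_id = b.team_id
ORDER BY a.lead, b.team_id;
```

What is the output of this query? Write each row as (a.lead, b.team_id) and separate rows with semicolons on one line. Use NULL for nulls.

(Heidi, 8); (Heidi, 8); (Pia, 2); (Raj, 8); (Raj, 8); (Tom, 4); (Vik, 1)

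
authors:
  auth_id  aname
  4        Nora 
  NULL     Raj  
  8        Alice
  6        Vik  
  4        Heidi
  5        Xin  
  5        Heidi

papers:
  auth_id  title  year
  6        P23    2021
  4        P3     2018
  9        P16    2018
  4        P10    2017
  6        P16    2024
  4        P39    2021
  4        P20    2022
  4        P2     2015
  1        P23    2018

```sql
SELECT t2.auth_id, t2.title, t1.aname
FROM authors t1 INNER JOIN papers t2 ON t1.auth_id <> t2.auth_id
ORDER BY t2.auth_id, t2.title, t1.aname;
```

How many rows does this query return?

42

INNER JOIN keeps only pairs where the ON condition holds.
Matching on t1.auth_id <> t2.auth_id. A NULL in a compared column never satisfies the condition.
- auth_id=4: 4 matching t2 row(s), so 4 row(s) emitted.
- auth_id=NULL: no matching t2 row, dropped.
- auth_id=8: 9 matching t2 row(s), so 9 row(s) emitted.
- auth_id=6: 7 matching t2 row(s), so 7 row(s) emitted.
- auth_id=4: 4 matching t2 row(s), so 4 row(s) emitted.
- auth_id=5: 9 matching t2 row(s), so 9 row(s) emitted.
- auth_id=5: 9 matching t2 row(s), so 9 row(s) emitted.
Total: 42 rows.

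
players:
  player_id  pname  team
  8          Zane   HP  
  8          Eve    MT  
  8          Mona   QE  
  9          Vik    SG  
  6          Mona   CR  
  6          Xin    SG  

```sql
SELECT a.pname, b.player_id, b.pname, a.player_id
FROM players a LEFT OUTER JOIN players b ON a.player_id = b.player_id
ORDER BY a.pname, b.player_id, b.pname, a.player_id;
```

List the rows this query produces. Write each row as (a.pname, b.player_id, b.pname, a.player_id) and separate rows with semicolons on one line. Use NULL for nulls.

(Eve, 8, Eve, 8); (Eve, 8, Mona, 8); (Eve, 8, Zane, 8); (Mona, 6, Mona, 6); (Mona, 6, Xin, 6); (Mona, 8, Eve, 8); (Mona, 8, Mona, 8); (Mona, 8, Zane, 8); (Vik, 9, Vik, 9); (Xin, 6, Mona, 6); (Xin, 6, Xin, 6); (Zane, 8, Eve, 8); (Zane, 8, Mona, 8); (Zane, 8, Zane, 8)

LEFT JOIN keeps every row from `players a`; unmatched rows get NULL for `players b`'s columns.
Matching on a.player_id = b.player_id.
Matched pairs: 14; unmatched a rows kept: 0.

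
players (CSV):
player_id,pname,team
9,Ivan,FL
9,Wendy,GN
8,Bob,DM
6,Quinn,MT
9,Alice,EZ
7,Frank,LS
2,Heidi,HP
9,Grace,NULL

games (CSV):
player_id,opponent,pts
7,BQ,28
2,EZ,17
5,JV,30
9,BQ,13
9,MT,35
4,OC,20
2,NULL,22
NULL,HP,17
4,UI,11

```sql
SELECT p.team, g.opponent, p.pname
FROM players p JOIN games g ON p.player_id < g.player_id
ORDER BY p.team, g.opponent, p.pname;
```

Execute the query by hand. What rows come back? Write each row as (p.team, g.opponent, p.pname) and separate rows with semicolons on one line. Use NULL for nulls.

INNER JOIN keeps only pairs where the ON condition holds.
Matching on p.player_id < g.player_id. A NULL in a compared column never satisfies the condition.
Matched pairs: 13.

(DM, BQ, Bob); (DM, MT, Bob); (HP, BQ, Heidi); (HP, BQ, Heidi); (HP, JV, Heidi); (HP, MT, Heidi); (HP, OC, Heidi); (HP, UI, Heidi); (LS, BQ, Frank); (LS, MT, Frank); (MT, BQ, Quinn); (MT, BQ, Quinn); (MT, MT, Quinn)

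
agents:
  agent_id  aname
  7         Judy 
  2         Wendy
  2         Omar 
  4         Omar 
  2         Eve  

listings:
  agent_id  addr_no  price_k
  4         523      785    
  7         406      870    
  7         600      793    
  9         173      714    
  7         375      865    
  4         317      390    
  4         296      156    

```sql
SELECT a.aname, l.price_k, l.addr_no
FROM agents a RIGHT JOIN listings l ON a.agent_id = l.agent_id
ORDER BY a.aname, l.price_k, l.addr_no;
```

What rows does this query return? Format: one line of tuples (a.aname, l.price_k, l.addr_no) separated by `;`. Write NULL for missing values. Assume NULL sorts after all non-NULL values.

RIGHT JOIN keeps every row from `listings`; unmatched rows get NULL for `agents`'s columns.
Matching on a.agent_id = l.agent_id.
Matched pairs: 6; unmatched l rows kept: 1.

(Judy, 793, 600); (Judy, 865, 375); (Judy, 870, 406); (Omar, 156, 296); (Omar, 390, 317); (Omar, 785, 523); (NULL, 714, 173)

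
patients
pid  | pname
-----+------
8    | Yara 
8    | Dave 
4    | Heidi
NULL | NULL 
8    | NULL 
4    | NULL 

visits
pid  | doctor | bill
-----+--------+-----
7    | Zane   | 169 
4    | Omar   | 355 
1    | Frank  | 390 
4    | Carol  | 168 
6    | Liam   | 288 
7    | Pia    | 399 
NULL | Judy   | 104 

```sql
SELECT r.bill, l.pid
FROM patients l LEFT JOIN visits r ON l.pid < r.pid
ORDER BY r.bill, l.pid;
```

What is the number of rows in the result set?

10

LEFT JOIN keeps every row from `patients`; unmatched rows get NULL for `visits`'s columns.
Matching on l.pid < r.pid. A NULL in a compared column never satisfies the condition.
- l (pid=8) has no partner → padded with NULL.
- l (pid=8) has no partner → padded with NULL.
- l (pid=4) pairs with 3 row(s) of r.
- l (pid=NULL) has no partner → padded with NULL.
- l (pid=8) has no partner → padded with NULL.
- l (pid=4) pairs with 3 row(s) of r.
Total: 6 matched + 4 padded = 10 rows.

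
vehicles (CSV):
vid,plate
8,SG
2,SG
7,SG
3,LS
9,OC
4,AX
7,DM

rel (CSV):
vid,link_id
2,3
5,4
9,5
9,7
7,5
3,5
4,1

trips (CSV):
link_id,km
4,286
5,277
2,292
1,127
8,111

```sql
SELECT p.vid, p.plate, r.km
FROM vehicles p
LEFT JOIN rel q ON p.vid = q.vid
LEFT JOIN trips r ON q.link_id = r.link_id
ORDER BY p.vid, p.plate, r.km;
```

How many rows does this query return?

8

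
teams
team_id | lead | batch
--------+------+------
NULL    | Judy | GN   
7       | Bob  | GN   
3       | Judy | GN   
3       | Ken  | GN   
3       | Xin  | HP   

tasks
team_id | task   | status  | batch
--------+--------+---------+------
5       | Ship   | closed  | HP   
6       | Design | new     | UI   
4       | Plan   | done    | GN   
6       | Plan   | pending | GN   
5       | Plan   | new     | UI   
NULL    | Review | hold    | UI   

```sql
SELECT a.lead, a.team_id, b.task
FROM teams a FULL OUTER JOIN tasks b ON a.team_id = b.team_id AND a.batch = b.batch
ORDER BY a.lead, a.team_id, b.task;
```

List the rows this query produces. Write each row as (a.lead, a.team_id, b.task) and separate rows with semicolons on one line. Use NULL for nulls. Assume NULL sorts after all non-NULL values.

(Bob, 7, NULL); (Judy, 3, NULL); (Judy, NULL, NULL); (Ken, 3, NULL); (Xin, 3, NULL); (NULL, NULL, Design); (NULL, NULL, Plan); (NULL, NULL, Plan); (NULL, NULL, Plan); (NULL, NULL, Review); (NULL, NULL, Ship)

FULL OUTER JOIN keeps every row from both sides; unmatched rows get NULL for the other side's columns.
Matching on a.team_id = b.team_id AND a.batch = b.batch. A NULL in a compared column never satisfies the condition.
- a (team_id=NULL, batch=GN) has no partner → padded with NULL.
- a (team_id=7, batch=GN) has no partner → padded with NULL.
- a (team_id=3, batch=GN) has no partner → padded with NULL.
- a (team_id=3, batch=GN) has no partner → padded with NULL.
- a (team_id=3, batch=HP) has no partner → padded with NULL.
- plus 6 unmatched b row(s), each kept with NULL a columns.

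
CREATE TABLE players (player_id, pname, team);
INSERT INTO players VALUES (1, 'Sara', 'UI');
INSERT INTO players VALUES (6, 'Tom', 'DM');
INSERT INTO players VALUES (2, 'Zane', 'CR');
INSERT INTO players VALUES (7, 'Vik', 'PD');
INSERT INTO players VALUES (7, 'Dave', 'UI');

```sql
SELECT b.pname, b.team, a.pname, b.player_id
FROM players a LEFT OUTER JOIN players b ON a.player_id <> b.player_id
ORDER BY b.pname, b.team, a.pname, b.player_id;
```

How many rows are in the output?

LEFT JOIN keeps every row from `players a`; unmatched rows get NULL for `players b`'s columns.
Matching on a.player_id <> b.player_id.
- player_id=1: 4 matching b row(s), so 4 row(s) emitted.
- player_id=6: 4 matching b row(s), so 4 row(s) emitted.
- player_id=2: 4 matching b row(s), so 4 row(s) emitted.
- player_id=7: 3 matching b row(s), so 3 row(s) emitted.
- player_id=7: 3 matching b row(s), so 3 row(s) emitted.
Total: 18 rows.

18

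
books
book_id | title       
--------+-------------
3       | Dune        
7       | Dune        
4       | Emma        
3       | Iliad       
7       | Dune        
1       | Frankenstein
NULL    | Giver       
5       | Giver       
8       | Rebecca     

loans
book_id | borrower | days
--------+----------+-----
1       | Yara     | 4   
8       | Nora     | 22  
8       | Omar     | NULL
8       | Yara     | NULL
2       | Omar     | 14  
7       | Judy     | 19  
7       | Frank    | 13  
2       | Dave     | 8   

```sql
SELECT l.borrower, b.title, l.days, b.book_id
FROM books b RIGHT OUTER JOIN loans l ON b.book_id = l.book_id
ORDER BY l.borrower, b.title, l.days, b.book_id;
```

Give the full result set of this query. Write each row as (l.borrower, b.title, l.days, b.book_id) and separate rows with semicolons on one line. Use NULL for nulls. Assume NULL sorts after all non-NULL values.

(Dave, NULL, 8, NULL); (Frank, Dune, 13, 7); (Frank, Dune, 13, 7); (Judy, Dune, 19, 7); (Judy, Dune, 19, 7); (Nora, Rebecca, 22, 8); (Omar, Rebecca, NULL, 8); (Omar, NULL, 14, NULL); (Yara, Frankenstein, 4, 1); (Yara, Rebecca, NULL, 8)

RIGHT JOIN keeps every row from `loans`; unmatched rows get NULL for `books`'s columns.
Matching on b.book_id = l.book_id. A NULL in a compared column never satisfies the condition.
- book_id=3: no matching l row.
- book_id=7: 2 matching l row(s), so 2 row(s) emitted.
- book_id=4: no matching l row.
- book_id=3: no matching l row.
- book_id=7: 2 matching l row(s), so 2 row(s) emitted.
- book_id=1: 1 matching l row(s), so 1 row(s) emitted.
- book_id=NULL: no matching l row.
- book_id=5: no matching l row.
- book_id=8: 3 matching l row(s), so 3 row(s) emitted.
- 2 row(s) from l found no b partner → padded with NULL.
After projecting and ordering:
l.borrower | b.title | l.days | b.book_id
Dave | NULL | 8 | NULL
Frank | Dune | 13 | 7
Frank | Dune | 13 | 7
Judy | Dune | 19 | 7
Judy | Dune | 19 | 7
Nora | Rebecca | 22 | 8
Omar | Rebecca | NULL | 8
Omar | NULL | 14 | NULL
Yara | Frankenstein | 4 | 1
Yara | Rebecca | NULL | 8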